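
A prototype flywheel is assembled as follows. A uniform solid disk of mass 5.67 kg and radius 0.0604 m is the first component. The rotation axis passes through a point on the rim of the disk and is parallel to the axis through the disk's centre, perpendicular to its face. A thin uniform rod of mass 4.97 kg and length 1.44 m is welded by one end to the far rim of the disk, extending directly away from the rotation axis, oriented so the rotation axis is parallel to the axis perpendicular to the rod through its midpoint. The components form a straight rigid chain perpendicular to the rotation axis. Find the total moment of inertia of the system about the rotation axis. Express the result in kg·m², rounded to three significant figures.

Solid disk: I_cm = (1/2)MR² = (1/2)(5.67)(0.0604)² = 0.010343 kg·m²; centre at d = 0.0604 m, so I = I_cm + Md² gives I = 0.010343 + (5.67)(0.0604)² = 0.031028 kg·m².
Thin rod: I_cm = (1/12)ML² = (1/12)(4.97)(1.44)² = 0.85882 kg·m²; centre at d = 0.0604 + 0.0604 + 0.72 = 0.8408 m, so I = I_cm + Md² gives I = 0.85882 + (4.97)(0.8408)² = 4.3723 kg·m².
Total I = 0.031028 + 4.3723 = 4.4034 kg·m².

4.40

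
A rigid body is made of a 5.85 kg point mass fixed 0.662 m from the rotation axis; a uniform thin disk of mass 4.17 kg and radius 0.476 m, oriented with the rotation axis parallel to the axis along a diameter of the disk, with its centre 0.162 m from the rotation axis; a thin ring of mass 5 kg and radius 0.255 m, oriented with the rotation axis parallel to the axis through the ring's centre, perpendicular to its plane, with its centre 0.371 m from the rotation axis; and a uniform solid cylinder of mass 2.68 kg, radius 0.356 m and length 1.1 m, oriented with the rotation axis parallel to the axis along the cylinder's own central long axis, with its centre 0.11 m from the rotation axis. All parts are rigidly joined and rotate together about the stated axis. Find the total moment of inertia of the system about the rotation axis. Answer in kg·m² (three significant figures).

4.12

Point mass: I_cm = 0; centre at d = 0.662 m, so the parallel axis theorem gives I = 0 + (5.85)(0.662)² = 2.5637 kg·m².
Thin disk: I_cm = (1/4)MR² = (1/4)(4.17)(0.476)² = 0.23621 kg·m²; centre at d = 0.162 m, so the parallel axis theorem gives I = 0.23621 + (4.17)(0.162)² = 0.34564 kg·m².
Thin ring: I_cm = MR² = (5)(0.255)² = 0.32512 kg·m²; centre at d = 0.371 m, so the parallel axis theorem gives I = 0.32512 + (5)(0.371)² = 1.0133 kg·m².
Solid cylinder: I_cm = (1/2)MR² = (1/2)(2.68)(0.356)² = 0.16983 kg·m²; centre at d = 0.11 m, so the parallel axis theorem gives I = 0.16983 + (2.68)(0.11)² = 0.20225 kg·m².
Total I = 2.5637 + 0.34564 + 1.0133 + 0.20225 = 4.125 kg·m².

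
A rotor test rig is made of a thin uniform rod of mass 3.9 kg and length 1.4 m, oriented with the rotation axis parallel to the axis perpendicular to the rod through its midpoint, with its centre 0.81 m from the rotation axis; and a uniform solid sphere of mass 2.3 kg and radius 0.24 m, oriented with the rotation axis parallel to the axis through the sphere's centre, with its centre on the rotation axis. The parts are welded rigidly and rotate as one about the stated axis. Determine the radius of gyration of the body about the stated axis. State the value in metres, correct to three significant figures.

Thin rod: I_cm = (1/12)ML² = (1/12)(3.9)(1.4)² = 0.637 kg m²; centre at d = 0.81 m, so the parallel axis theorem gives I = 0.637 + (3.9)(0.81)² = 3.1958 kg m².
Solid sphere: I_cm = (2/5)MR² = (2/5)(2.3)(0.24)² = 0.052992 kg m²; axis through the centre, so I = 0.052992 kg m².
Total I = 3.2488 kg m²; total mass M = 6.2 kg.
k = √(I/M) = √(3.2488/6.2) = 0.72388 m.

0.724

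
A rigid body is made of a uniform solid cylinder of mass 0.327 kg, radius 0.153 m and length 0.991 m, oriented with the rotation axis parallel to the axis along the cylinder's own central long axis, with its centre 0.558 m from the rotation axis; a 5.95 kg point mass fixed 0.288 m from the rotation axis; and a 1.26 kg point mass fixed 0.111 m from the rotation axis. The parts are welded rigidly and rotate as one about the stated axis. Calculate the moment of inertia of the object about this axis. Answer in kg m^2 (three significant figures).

0.615

Solid cylinder: I_cm = (1/2)MR² = (1/2)(0.327)(0.153)² = 0.0038274 kg m^2; centre at d = 0.558 m, so the parallel axis theorem gives I = 0.0038274 + (0.327)(0.558)² = 0.10564 kg m^2.
Point mass: I_cm = 0; centre at d = 0.288 m, so the parallel axis theorem gives I = 0 + (5.95)(0.288)² = 0.49352 kg m^2.
Point mass: I_cm = 0; centre at d = 0.111 m, so the parallel axis theorem gives I = 0 + (1.26)(0.111)² = 0.015524 kg m^2.
Total I = 0.10564 + 0.49352 + 0.015524 = 0.61468 kg m^2.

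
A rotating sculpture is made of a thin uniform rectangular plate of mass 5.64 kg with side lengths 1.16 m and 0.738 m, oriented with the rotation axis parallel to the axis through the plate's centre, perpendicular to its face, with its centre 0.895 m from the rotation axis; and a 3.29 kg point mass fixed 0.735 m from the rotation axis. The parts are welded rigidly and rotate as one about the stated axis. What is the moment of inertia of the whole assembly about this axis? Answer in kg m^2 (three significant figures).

7.18

Rectangular plate: I_cm = (1/12)M(a²+b²) = (1/12)(5.64)[(1.16)² + (0.738)²] = 0.88841 kg m^2; centre at d = 0.895 m, so the parallel axis theorem gives I = 0.88841 + (5.64)(0.895)² = 5.4062 kg m^2.
Point mass: I_cm = 0; centre at d = 0.735 m, so the parallel axis theorem gives I = 0 + (3.29)(0.735)² = 1.7773 kg m^2.
Total I = 5.4062 + 1.7773 = 7.1835 kg m^2.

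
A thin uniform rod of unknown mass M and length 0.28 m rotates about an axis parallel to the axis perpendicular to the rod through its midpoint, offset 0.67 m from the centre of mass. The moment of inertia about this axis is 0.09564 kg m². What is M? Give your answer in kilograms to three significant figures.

0.210

I = I_cm + Md² = (1/12)ML² + Md² = M·[0.0833333·(0.28)² + (0.67)²] = M·0.45543.
So M = 0.09564 / 0.45543 = 0.21 kg.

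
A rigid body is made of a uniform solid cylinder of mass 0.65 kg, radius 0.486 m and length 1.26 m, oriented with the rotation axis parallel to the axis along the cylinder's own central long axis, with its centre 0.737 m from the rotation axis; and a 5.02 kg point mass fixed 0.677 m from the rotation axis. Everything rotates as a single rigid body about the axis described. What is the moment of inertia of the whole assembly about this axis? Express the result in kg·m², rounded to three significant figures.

Solid cylinder: I_cm = (1/2)MR² = (1/2)(0.65)(0.486)² = 0.076764 kg·m²; centre at d = 0.737 m, so the parallel axis theorem gives I = 0.076764 + (0.65)(0.737)² = 0.42982 kg·m².
Point mass: I_cm = 0; centre at d = 0.677 m, so the parallel axis theorem gives I = 0 + (5.02)(0.677)² = 2.3008 kg·m².
Total I = 0.42982 + 2.3008 = 2.7306 kg·m².

2.73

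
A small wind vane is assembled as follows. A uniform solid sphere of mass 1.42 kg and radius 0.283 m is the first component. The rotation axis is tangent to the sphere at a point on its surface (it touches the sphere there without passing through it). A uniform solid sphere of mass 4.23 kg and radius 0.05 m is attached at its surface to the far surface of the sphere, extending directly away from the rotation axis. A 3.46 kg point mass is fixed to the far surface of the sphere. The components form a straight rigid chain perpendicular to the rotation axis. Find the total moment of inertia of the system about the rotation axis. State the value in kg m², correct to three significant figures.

3.30

Solid sphere: I_cm = (2/5)MR² = (2/5)(1.42)(0.283)² = 0.045491 kg m²; centre at d = 0.283 m, so the parallel axis theorem gives I = 0.045491 + (1.42)(0.283)² = 0.15922 kg m².
Solid sphere: I_cm = (2/5)MR² = (2/5)(4.23)(0.05)² = 0.00423 kg m²; centre at d = 0.283 + 0.283 + 0.05 = 0.616 m, so the parallel axis theorem gives I = 0.00423 + (4.23)(0.616)² = 1.6093 kg m².
Point mass: I_cm = 0; centre at d = 0.283 + 0.283 + 0.05 + 0.05 = 0.666 m, so the parallel axis theorem gives I = 0 + (3.46)(0.666)² = 1.5347 kg m².
Total I = 0.15922 + 1.6093 + 1.5347 = 3.3032 kg m².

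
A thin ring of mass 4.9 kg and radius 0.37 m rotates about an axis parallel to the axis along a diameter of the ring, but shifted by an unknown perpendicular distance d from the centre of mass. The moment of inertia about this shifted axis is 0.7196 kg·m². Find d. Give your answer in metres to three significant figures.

About the centre-of-mass axis, I_cm = (1/2)MR² = (1/2)(4.9)(0.37)² = 0.33541 kg·m².
Parallel axis theorem: I = I_cm + Md², so Md² = 0.7196 − 0.33541 = 0.3842 kg·m².
d = √(0.3842 / 4.9) = 0.28001 m.

0.280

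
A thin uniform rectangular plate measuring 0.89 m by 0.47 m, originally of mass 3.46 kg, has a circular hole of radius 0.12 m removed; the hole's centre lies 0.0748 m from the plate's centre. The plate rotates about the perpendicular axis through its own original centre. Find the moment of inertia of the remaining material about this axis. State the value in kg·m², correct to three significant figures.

0.287

Unpierced body about its centre: I₀ = (1/12)M(a²+b²) = (1/12)(3.46)[(0.89)² + (0.47)²] = 0.29208 kg·m².
The removed disk has mass m = M·πr²/(ab) = (3.46)·π(0.12)²/(0.89·0.47) = 0.3742 kg (same uniform areal density).
Its moment of inertia about the rotation axis (parallel-axis theorem): I_hole = (1/2)mr² + md² = (1/2)(0.3742)(0.12)² + (0.3742)(0.0748)² = 0.0047879 kg·m².
Treating the hole as negative mass, I = I₀ − I_hole = 0.29208 − 0.0047879 = 0.28729 kg·m².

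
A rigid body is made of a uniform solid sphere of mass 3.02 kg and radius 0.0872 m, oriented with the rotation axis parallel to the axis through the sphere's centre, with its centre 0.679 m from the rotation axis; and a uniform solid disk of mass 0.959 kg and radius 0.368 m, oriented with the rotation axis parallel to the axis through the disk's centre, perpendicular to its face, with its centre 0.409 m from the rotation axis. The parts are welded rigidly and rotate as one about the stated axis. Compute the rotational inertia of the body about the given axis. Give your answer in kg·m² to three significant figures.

Solid sphere: I_cm = (2/5)MR² = (2/5)(3.02)(0.0872)² = 0.0091854 kg·m²; centre at d = 0.679 m, so I = I_cm + Md² gives I = 0.0091854 + (3.02)(0.679)² = 1.4015 kg·m².
Solid disk: I_cm = (1/2)MR² = (1/2)(0.959)(0.368)² = 0.064936 kg·m²; centre at d = 0.409 m, so I = I_cm + Md² gives I = 0.064936 + (0.959)(0.409)² = 0.22536 kg·m².
Total I = 1.4015 + 0.22536 = 1.6269 kg·m².

1.63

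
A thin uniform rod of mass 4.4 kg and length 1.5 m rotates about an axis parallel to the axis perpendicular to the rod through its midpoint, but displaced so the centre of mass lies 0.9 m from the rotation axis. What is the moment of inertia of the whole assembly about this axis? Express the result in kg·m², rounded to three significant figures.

4.39

I_cm = (1/12)ML² = (1/12)(4.4)(1.5)² = 0.825 kg·m²; centre at d = 0.9 m, so the parallel axis theorem gives I = 0.825 + (4.4)(0.9)² = 4.389 kg·m².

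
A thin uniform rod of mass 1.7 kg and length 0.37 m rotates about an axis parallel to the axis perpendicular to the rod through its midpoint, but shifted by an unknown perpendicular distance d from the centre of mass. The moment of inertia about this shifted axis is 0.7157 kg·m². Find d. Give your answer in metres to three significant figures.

About the centre-of-mass axis, I_cm = (1/12)ML² = (1/12)(1.7)(0.37)² = 0.019394 kg·m².
Parallel axis theorem: I = I_cm + Md², so Md² = 0.7157 − 0.019394 = 0.69631 kg·m².
d = √(0.69631 / 1.7) = 0.63999 m.

0.640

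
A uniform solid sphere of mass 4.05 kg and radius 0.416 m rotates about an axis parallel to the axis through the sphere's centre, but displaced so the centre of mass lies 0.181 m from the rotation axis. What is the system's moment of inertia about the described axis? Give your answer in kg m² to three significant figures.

I_cm = (2/5)MR² = (2/5)(4.05)(0.416)² = 0.28035 kg m²; centre at d = 0.181 m, so I = I_cm + Md² gives I = 0.28035 + (4.05)(0.181)² = 0.41303 kg m².

0.413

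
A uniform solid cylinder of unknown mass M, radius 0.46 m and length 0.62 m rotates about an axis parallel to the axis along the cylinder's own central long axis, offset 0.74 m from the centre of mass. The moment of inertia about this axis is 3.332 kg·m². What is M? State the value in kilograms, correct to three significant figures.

5.10

I = I_cm + Md² = (1/2)MR² + Md² = M·[0.5·(0.46)² + (0.74)²] = M·0.6534.
So M = 3.332 / 0.6534 = 5.0995 kg.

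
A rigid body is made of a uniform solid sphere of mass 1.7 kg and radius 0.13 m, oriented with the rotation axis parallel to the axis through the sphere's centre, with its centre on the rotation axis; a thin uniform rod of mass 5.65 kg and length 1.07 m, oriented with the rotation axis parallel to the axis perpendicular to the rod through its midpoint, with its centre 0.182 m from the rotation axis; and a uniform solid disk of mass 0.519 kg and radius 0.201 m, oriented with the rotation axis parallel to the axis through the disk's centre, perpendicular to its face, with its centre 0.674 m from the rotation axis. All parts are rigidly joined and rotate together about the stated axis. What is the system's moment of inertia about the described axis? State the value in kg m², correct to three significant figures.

Solid sphere: I_cm = (2/5)MR² = (2/5)(1.7)(0.13)² = 0.011492 kg m²; axis through the centre, so I = 0.011492 kg m².
Thin rod: I_cm = (1/12)ML² = (1/12)(5.65)(1.07)² = 0.53906 kg m²; centre at d = 0.182 m, so the parallel axis theorem gives I = 0.53906 + (5.65)(0.182)² = 0.72621 kg m².
Solid disk: I_cm = (1/2)MR² = (1/2)(0.519)(0.201)² = 0.010484 kg m²; centre at d = 0.674 m, so the parallel axis theorem gives I = 0.010484 + (0.519)(0.674)² = 0.24625 kg m².
Total I = 0.011492 + 0.72621 + 0.24625 = 0.98395 kg m².

0.984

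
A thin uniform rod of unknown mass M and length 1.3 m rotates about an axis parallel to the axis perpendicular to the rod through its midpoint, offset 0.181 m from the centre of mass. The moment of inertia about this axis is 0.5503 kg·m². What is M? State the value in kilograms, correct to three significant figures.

3.17

I = I_cm + Md² = (1/12)ML² + Md² = M·[0.0833333·(1.3)² + (0.181)²] = M·0.17359.
So M = 0.5503 / 0.17359 = 3.17 kg.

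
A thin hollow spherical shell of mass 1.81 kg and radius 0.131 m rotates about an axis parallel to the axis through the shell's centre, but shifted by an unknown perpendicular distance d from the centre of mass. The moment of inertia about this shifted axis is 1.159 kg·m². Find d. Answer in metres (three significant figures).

0.793

About the centre-of-mass axis, I_cm = (2/3)MR² = (2/3)(1.81)(0.131)² = 0.020708 kg·m².
Parallel axis theorem: I = I_cm + Md², so Md² = 1.159 − 0.020708 = 1.1383 kg·m².
d = √(1.1383 / 1.81) = 0.79303 m.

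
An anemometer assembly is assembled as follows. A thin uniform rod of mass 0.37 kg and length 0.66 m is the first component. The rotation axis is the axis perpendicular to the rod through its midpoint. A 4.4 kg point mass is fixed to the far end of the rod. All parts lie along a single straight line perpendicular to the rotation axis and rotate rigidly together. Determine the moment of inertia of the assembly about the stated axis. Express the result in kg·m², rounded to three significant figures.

Thin rod: I_cm = (1/12)ML² = (1/12)(0.37)(0.66)² = 0.013431 kg·m²; axis through the centre, so I = 0.013431 kg·m².
Point mass: I_cm = 0; centre at d = 0.33 m, so the parallel axis theorem gives I = 0 + (4.4)(0.33)² = 0.47916 kg·m².
Total I = 0.013431 + 0.47916 = 0.49259 kg·m².

0.493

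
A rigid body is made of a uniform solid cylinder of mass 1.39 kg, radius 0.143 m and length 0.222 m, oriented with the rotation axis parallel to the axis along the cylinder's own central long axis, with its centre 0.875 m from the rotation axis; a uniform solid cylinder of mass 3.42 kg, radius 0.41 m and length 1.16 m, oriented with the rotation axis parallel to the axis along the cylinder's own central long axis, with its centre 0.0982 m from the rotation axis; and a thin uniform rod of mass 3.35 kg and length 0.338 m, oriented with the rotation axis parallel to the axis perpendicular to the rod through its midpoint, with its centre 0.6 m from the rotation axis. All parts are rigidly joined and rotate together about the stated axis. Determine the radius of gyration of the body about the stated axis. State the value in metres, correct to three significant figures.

0.568

Solid cylinder: I_cm = (1/2)MR² = (1/2)(1.39)(0.143)² = 0.014212 kg m^2; centre at d = 0.875 m, so the parallel axis theorem gives I = 0.014212 + (1.39)(0.875)² = 1.0784 kg m^2.
Solid cylinder: I_cm = (1/2)MR² = (1/2)(3.42)(0.41)² = 0.28745 kg m^2; centre at d = 0.0982 m, so the parallel axis theorem gives I = 0.28745 + (3.42)(0.0982)² = 0.32043 kg m^2.
Thin rod: I_cm = (1/12)ML² = (1/12)(3.35)(0.338)² = 0.031893 kg m^2; centre at d = 0.6 m, so the parallel axis theorem gives I = 0.031893 + (3.35)(0.6)² = 1.2379 kg m^2.
Total I = 2.6368 kg m^2; total mass M = 8.16 kg.
k = √(I/M) = √(2.6368/8.16) = 0.56845 m.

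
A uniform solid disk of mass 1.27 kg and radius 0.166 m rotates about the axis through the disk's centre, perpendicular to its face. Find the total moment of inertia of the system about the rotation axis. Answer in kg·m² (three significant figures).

I_cm = (1/2)MR² = (1/2)(1.27)(0.166)² = 0.017498 kg·m²; axis through the centre, so I = 0.017498 kg·m².

0.0175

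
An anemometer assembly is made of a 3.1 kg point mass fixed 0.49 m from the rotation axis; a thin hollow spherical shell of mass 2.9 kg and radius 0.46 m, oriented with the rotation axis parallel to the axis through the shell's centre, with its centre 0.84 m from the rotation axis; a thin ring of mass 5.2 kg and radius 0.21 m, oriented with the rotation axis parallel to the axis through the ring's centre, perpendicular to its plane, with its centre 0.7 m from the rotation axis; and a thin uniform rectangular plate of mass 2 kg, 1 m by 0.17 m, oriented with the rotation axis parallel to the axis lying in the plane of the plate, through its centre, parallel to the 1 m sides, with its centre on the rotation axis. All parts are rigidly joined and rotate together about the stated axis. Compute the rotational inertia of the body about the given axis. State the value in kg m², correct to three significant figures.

5.98

Point mass: I_cm = 0; centre at d = 0.49 m, so the parallel axis theorem gives I = 0 + (3.1)(0.49)² = 0.74431 kg m².
Spherical shell: I_cm = (2/3)MR² = (2/3)(2.9)(0.46)² = 0.40909 kg m²; centre at d = 0.84 m, so the parallel axis theorem gives I = 0.40909 + (2.9)(0.84)² = 2.4553 kg m².
Thin ring: I_cm = MR² = (5.2)(0.21)² = 0.22932 kg m²; centre at d = 0.7 m, so the parallel axis theorem gives I = 0.22932 + (5.2)(0.7)² = 2.7773 kg m².
Rectangular plate: I_cm = (1/12)Mb² = (1/12)(2)(0.17)² = 0.0048167 kg m²; axis through the centre, so I = 0.0048167 kg m².
Total I = 0.74431 + 2.4553 + 2.7773 + 0.0048167 = 5.9818 kg m².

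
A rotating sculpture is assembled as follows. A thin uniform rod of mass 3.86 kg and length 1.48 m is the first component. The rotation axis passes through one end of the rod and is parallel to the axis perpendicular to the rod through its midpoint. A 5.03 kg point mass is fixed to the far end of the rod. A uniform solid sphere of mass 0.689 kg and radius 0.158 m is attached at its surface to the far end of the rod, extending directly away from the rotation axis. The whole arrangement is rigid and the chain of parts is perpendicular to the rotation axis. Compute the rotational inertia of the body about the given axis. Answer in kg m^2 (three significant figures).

Thin rod: I_cm = (1/12)ML² = (1/12)(3.86)(1.48)² = 0.70458 kg m^2; centre at d = 0.74 m, so I = I_cm + Md² gives I = 0.70458 + (3.86)(0.74)² = 2.8183 kg m^2.
Point mass: I_cm = 0; centre at d = 0.74 + 0.74 = 1.48 m, so I = I_cm + Md² gives I = 0 + (5.03)(1.48)² = 11.018 kg m^2.
Solid sphere: I_cm = (2/5)MR² = (2/5)(0.689)(0.158)² = 0.0068801 kg m^2; centre at d = 0.74 + 0.74 + 0.158 = 1.638 m, so I = I_cm + Md² gives I = 0.0068801 + (0.689)(1.638)² = 1.8555 kg m^2.
Total I = 2.8183 + 11.018 + 1.8555 = 15.692 kg m^2.

15.7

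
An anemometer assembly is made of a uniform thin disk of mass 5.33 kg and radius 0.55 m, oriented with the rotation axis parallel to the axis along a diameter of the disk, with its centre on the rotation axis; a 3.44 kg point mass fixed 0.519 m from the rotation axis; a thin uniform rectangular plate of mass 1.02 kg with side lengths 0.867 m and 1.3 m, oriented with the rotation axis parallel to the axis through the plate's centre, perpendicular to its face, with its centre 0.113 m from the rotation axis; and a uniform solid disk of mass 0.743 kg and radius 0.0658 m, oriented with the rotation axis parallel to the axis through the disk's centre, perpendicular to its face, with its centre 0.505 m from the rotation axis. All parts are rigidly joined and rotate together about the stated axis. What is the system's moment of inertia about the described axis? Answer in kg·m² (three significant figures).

1.74

Thin disk: I_cm = (1/4)MR² = (1/4)(5.33)(0.55)² = 0.40308 kg·m²; axis through the centre, so I = 0.40308 kg·m².
Point mass: I_cm = 0; centre at d = 0.519 m, so the parallel axis theorem gives I = 0 + (3.44)(0.519)² = 0.9266 kg·m².
Rectangular plate: I_cm = (1/12)M(a²+b²) = (1/12)(1.02)[(0.867)² + (1.3)²] = 0.20754 kg·m²; centre at d = 0.113 m, so the parallel axis theorem gives I = 0.20754 + (1.02)(0.113)² = 0.22057 kg·m².
Solid disk: I_cm = (1/2)MR² = (1/2)(0.743)(0.0658)² = 0.0016085 kg·m²; centre at d = 0.505 m, so the parallel axis theorem gives I = 0.0016085 + (0.743)(0.505)² = 0.19109 kg·m².
Total I = 0.40308 + 0.9266 + 0.22057 + 0.19109 = 1.7413 kg·m².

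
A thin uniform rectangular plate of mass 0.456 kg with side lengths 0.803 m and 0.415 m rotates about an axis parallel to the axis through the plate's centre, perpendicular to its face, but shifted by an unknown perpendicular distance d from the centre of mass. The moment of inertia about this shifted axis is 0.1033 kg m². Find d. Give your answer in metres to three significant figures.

About the centre-of-mass axis, I_cm = (1/12)M(a²+b²) = (1/12)(0.456)[(0.803)² + (0.415)²] = 0.031047 kg m².
Parallel axis theorem: I = I_cm + Md², so Md² = 0.1033 − 0.031047 = 0.072253 kg m².
d = √(0.072253 / 0.456) = 0.39806 m.

0.398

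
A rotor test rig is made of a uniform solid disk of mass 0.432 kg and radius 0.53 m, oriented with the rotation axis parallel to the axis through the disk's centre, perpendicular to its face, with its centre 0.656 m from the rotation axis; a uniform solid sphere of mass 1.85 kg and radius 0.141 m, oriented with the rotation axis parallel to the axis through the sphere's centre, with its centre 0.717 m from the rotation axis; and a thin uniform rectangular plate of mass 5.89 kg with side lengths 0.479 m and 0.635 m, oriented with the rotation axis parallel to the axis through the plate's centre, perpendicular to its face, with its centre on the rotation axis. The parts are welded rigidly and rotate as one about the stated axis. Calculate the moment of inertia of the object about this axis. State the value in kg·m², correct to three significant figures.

1.52

Solid disk: I_cm = (1/2)MR² = (1/2)(0.432)(0.53)² = 0.060674 kg·m²; centre at d = 0.656 m, so the parallel axis theorem gives I = 0.060674 + (0.432)(0.656)² = 0.24658 kg·m².
Solid sphere: I_cm = (2/5)MR² = (2/5)(1.85)(0.141)² = 0.014712 kg·m²; centre at d = 0.717 m, so the parallel axis theorem gives I = 0.014712 + (1.85)(0.717)² = 0.96578 kg·m².
Rectangular plate: I_cm = (1/12)M(a²+b²) = (1/12)(5.89)[(0.479)² + (0.635)²] = 0.31053 kg·m²; axis through the centre, so I = 0.31053 kg·m².
Total I = 0.24658 + 0.96578 + 0.31053 = 1.5229 kg·m².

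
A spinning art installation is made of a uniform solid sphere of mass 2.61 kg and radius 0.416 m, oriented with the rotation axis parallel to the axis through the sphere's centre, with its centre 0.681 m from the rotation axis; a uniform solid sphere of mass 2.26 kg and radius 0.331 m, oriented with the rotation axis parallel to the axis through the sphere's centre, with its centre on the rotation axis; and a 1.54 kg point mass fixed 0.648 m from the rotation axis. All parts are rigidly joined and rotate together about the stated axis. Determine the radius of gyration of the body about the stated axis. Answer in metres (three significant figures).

Solid sphere: I_cm = (2/5)MR² = (2/5)(2.61)(0.416)² = 0.18067 kg m^2; centre at d = 0.681 m, so I = I_cm + Md² gives I = 0.18067 + (2.61)(0.681)² = 1.3911 kg m^2.
Solid sphere: I_cm = (2/5)MR² = (2/5)(2.26)(0.331)² = 0.099043 kg m^2; axis through the centre, so I = 0.099043 kg m^2.
Point mass: I_cm = 0; centre at d = 0.648 m, so I = I_cm + Md² gives I = 0 + (1.54)(0.648)² = 0.64665 kg m^2.
Total I = 2.1368 kg m^2; total mass M = 6.41 kg.
k = √(I/M) = √(2.1368/6.41) = 0.57737 m.

0.577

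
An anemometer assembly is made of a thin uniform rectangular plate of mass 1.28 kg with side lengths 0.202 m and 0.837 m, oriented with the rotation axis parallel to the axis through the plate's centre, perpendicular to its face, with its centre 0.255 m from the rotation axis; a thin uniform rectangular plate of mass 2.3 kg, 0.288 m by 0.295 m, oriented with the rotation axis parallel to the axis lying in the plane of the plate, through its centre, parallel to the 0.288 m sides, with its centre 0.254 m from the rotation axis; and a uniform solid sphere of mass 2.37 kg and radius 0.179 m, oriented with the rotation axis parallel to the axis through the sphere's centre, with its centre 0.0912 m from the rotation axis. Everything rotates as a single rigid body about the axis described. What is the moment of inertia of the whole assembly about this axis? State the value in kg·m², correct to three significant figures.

0.377

Rectangular plate: I_cm = (1/12)M(a²+b²) = (1/12)(1.28)[(0.202)² + (0.837)²] = 0.07908 kg·m²; centre at d = 0.255 m, so the parallel axis theorem gives I = 0.07908 + (1.28)(0.255)² = 0.16231 kg·m².
Rectangular plate: I_cm = (1/12)Mb² = (1/12)(2.3)(0.295)² = 0.01668 kg·m²; centre at d = 0.254 m, so the parallel axis theorem gives I = 0.01668 + (2.3)(0.254)² = 0.16507 kg·m².
Solid sphere: I_cm = (2/5)MR² = (2/5)(2.37)(0.179)² = 0.030375 kg·m²; centre at d = 0.0912 m, so the parallel axis theorem gives I = 0.030375 + (2.37)(0.0912)² = 0.050087 kg·m².
Total I = 0.16231 + 0.16507 + 0.050087 = 0.37747 kg·m².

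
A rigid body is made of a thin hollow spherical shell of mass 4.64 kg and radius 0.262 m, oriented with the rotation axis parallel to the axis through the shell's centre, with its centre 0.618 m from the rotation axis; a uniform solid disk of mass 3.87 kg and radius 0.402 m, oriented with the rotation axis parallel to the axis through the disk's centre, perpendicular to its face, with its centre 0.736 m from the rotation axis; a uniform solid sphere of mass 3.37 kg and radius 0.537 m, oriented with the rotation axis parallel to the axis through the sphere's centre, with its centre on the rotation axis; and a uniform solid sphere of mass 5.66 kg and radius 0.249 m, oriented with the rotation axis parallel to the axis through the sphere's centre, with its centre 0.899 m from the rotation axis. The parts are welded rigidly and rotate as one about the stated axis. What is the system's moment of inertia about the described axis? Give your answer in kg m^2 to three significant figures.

Spherical shell: I_cm = (2/3)MR² = (2/3)(4.64)(0.262)² = 0.21234 kg m^2; centre at d = 0.618 m, so the parallel axis theorem gives I = 0.21234 + (4.64)(0.618)² = 1.9845 kg m^2.
Solid disk: I_cm = (1/2)MR² = (1/2)(3.87)(0.402)² = 0.3127 kg m^2; centre at d = 0.736 m, so the parallel axis theorem gives I = 0.3127 + (3.87)(0.736)² = 2.4091 kg m^2.
Solid sphere: I_cm = (2/5)MR² = (2/5)(3.37)(0.537)² = 0.38872 kg m^2; axis through the centre, so I = 0.38872 kg m^2.
Solid sphere: I_cm = (2/5)MR² = (2/5)(5.66)(0.249)² = 0.14037 kg m^2; centre at d = 0.899 m, so the parallel axis theorem gives I = 0.14037 + (5.66)(0.899)² = 4.7148 kg m^2.
Total I = 1.9845 + 2.4091 + 0.38872 + 4.7148 = 9.497 kg m^2.

9.50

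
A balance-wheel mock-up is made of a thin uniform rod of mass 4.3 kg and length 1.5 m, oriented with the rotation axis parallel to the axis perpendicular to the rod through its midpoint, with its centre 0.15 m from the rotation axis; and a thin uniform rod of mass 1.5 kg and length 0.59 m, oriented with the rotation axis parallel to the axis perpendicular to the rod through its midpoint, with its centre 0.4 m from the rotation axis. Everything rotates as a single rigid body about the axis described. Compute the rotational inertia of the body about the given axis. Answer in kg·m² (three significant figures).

1.19

Thin rod: I_cm = (1/12)ML² = (1/12)(4.3)(1.5)² = 0.80625 kg·m²; centre at d = 0.15 m, so I = I_cm + Md² gives I = 0.80625 + (4.3)(0.15)² = 0.903 kg·m².
Thin rod: I_cm = (1/12)ML² = (1/12)(1.5)(0.59)² = 0.043512 kg·m²; centre at d = 0.4 m, so I = I_cm + Md² gives I = 0.043512 + (1.5)(0.4)² = 0.28351 kg·m².
Total I = 0.903 + 0.28351 = 1.1865 kg·m².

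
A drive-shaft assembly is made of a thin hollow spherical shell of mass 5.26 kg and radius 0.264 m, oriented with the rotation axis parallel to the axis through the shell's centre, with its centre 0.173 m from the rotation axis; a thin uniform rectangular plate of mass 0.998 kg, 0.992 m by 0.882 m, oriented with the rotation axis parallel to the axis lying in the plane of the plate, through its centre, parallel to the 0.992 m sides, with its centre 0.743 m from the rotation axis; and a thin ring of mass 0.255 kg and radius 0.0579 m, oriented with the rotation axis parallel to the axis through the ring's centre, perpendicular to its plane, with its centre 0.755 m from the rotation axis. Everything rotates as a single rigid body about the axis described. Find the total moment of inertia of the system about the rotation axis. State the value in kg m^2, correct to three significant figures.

1.16

Spherical shell: I_cm = (2/3)MR² = (2/3)(5.26)(0.264)² = 0.2444 kg m^2; centre at d = 0.173 m, so the parallel axis theorem gives I = 0.2444 + (5.26)(0.173)² = 0.40183 kg m^2.
Rectangular plate: I_cm = (1/12)Mb² = (1/12)(0.998)(0.882)² = 0.064697 kg m^2; centre at d = 0.743 m, so the parallel axis theorem gives I = 0.064697 + (0.998)(0.743)² = 0.61564 kg m^2.
Thin ring: I_cm = MR² = (0.255)(0.0579)² = 0.00085486 kg m^2; centre at d = 0.755 m, so the parallel axis theorem gives I = 0.00085486 + (0.255)(0.755)² = 0.14621 kg m^2.
Total I = 0.40183 + 0.61564 + 0.14621 = 1.1637 kg m^2.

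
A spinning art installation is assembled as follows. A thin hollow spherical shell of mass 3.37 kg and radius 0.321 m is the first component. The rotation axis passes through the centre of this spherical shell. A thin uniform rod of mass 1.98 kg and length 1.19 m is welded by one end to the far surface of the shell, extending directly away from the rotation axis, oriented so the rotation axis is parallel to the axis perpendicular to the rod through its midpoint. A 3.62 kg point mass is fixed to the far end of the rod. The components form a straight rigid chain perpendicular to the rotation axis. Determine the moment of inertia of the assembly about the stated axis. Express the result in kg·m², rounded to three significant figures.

10.4

Spherical shell: I_cm = (2/3)MR² = (2/3)(3.37)(0.321)² = 0.2315 kg·m²; axis through the centre, so I = 0.2315 kg·m².
Thin rod: I_cm = (1/12)ML² = (1/12)(1.98)(1.19)² = 0.23366 kg·m²; centre at d = 0.321 + 0.595 = 0.916 m, so I = I_cm + Md² gives I = 0.23366 + (1.98)(0.916)² = 1.895 kg·m².
Point mass: I_cm = 0; centre at d = 0.321 + 0.595 + 0.595 = 1.511 m, so I = I_cm + Md² gives I = 0 + (3.62)(1.511)² = 8.2649 kg·m².
Total I = 0.2315 + 1.895 + 8.2649 = 10.391 kg·m².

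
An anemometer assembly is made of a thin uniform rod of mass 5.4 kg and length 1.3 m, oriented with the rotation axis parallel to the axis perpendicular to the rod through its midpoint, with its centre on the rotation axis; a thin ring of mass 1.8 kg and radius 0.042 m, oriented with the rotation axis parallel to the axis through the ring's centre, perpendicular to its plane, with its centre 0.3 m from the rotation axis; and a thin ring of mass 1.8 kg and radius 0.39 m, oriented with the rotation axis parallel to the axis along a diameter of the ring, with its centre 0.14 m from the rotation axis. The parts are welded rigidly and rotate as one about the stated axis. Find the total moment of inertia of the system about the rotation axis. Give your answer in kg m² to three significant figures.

Thin rod: I_cm = (1/12)ML² = (1/12)(5.4)(1.3)² = 0.7605 kg m²; axis through the centre, so I = 0.7605 kg m².
Thin ring: I_cm = MR² = (1.8)(0.042)² = 0.0031752 kg m²; centre at d = 0.3 m, so I = I_cm + Md² gives I = 0.0031752 + (1.8)(0.3)² = 0.16518 kg m².
Thin ring: I_cm = (1/2)MR² = (1/2)(1.8)(0.39)² = 0.13689 kg m²; centre at d = 0.14 m, so I = I_cm + Md² gives I = 0.13689 + (1.8)(0.14)² = 0.17217 kg m².
Total I = 0.7605 + 0.16518 + 0.17217 = 1.0978 kg m².

1.10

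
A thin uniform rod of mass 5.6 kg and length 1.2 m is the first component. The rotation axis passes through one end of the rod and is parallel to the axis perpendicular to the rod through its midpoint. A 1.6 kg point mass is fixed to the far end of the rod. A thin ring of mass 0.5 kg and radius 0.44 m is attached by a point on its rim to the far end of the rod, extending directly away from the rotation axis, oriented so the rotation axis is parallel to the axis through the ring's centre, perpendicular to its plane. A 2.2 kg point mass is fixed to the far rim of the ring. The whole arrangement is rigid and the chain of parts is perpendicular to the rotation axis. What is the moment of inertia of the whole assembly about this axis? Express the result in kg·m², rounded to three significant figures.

Thin rod: I_cm = (1/12)ML² = (1/12)(5.6)(1.2)² = 0.672 kg·m²; centre at d = 0.6 m, so I = I_cm + Md² gives I = 0.672 + (5.6)(0.6)² = 2.688 kg·m².
Point mass: I_cm = 0; centre at d = 0.6 + 0.6 = 1.2 m, so I = I_cm + Md² gives I = 0 + (1.6)(1.2)² = 2.304 kg·m².
Thin ring: I_cm = MR² = (0.5)(0.44)² = 0.0968 kg·m²; centre at d = 0.6 + 0.6 + 0.44 = 1.64 m, so I = I_cm + Md² gives I = 0.0968 + (0.5)(1.64)² = 1.4416 kg·m².
Point mass: I_cm = 0; centre at d = 0.6 + 0.6 + 0.44 + 0.44 = 2.08 m, so I = I_cm + Md² gives I = 0 + (2.2)(2.08)² = 9.5181 kg·m².
Total I = 2.688 + 2.304 + 1.4416 + 9.5181 = 15.952 kg·m².

16.0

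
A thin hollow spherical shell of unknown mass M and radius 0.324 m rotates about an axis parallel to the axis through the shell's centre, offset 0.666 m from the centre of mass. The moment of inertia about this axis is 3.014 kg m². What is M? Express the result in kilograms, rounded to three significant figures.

I = I_cm + Md² = (2/3)MR² + Md² = M·[0.666667·(0.324)² + (0.666)²] = M·0.51354.
So M = 3.014 / 0.51354 = 5.8691 kg.

5.87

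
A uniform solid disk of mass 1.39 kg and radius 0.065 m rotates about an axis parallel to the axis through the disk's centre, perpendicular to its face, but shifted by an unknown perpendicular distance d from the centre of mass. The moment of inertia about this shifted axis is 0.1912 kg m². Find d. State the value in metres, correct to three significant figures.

About the centre-of-mass axis, I_cm = (1/2)MR² = (1/2)(1.39)(0.065)² = 0.0029364 kg m².
Parallel axis theorem: I = I_cm + Md², so Md² = 0.1912 − 0.0029364 = 0.18826 kg m².
d = √(0.18826 / 1.39) = 0.36802 m.

0.368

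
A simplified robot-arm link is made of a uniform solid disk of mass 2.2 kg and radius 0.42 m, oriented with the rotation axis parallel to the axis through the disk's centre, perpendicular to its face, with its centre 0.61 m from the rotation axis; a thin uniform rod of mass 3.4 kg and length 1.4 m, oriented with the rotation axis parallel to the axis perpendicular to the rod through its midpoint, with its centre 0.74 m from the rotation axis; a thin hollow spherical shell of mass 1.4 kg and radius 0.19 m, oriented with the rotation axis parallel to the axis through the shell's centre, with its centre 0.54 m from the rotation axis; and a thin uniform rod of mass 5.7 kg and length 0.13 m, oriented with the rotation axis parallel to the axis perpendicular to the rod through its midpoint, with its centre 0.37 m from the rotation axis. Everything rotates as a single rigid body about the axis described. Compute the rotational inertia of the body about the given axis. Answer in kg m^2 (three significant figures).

Solid disk: I_cm = (1/2)MR² = (1/2)(2.2)(0.42)² = 0.19404 kg m^2; centre at d = 0.61 m, so I = I_cm + Md² gives I = 0.19404 + (2.2)(0.61)² = 1.0127 kg m^2.
Thin rod: I_cm = (1/12)ML² = (1/12)(3.4)(1.4)² = 0.55533 kg m^2; centre at d = 0.74 m, so I = I_cm + Md² gives I = 0.55533 + (3.4)(0.74)² = 2.4172 kg m^2.
Spherical shell: I_cm = (2/3)MR² = (2/3)(1.4)(0.19)² = 0.033693 kg m^2; centre at d = 0.54 m, so I = I_cm + Md² gives I = 0.033693 + (1.4)(0.54)² = 0.44193 kg m^2.
Thin rod: I_cm = (1/12)ML² = (1/12)(5.7)(0.13)² = 0.0080275 kg m^2; centre at d = 0.37 m, so I = I_cm + Md² gives I = 0.0080275 + (5.7)(0.37)² = 0.78836 kg m^2.
Total I = 1.0127 + 2.4172 + 0.44193 + 0.78836 = 4.6601 kg m^2.

4.66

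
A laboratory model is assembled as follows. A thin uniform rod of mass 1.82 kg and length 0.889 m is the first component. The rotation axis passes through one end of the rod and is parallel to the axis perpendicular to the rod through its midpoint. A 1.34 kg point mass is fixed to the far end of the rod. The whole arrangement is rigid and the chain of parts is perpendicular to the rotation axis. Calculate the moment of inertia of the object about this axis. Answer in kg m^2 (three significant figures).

1.54

Thin rod: I_cm = (1/12)ML² = (1/12)(1.82)(0.889)² = 0.11987 kg m^2; centre at d = 0.4445 m, so the parallel axis theorem gives I = 0.11987 + (1.82)(0.4445)² = 0.47946 kg m^2.
Point mass: I_cm = 0; centre at d = 0.4445 + 0.4445 = 0.889 m, so the parallel axis theorem gives I = 0 + (1.34)(0.889)² = 1.059 kg m^2.
Total I = 0.47946 + 1.059 = 1.5385 kg m^2.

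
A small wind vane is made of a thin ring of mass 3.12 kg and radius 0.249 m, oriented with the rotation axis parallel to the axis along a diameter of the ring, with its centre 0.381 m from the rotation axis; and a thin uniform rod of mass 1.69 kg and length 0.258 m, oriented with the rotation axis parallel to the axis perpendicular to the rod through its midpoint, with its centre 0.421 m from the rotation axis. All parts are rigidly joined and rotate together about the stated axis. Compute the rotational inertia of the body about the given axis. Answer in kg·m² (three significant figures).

Thin ring: I_cm = (1/2)MR² = (1/2)(3.12)(0.249)² = 0.096722 kg·m²; centre at d = 0.381 m, so I = I_cm + Md² gives I = 0.096722 + (3.12)(0.381)² = 0.54962 kg·m².
Thin rod: I_cm = (1/12)ML² = (1/12)(1.69)(0.258)² = 0.0093744 kg·m²; centre at d = 0.421 m, so I = I_cm + Md² gives I = 0.0093744 + (1.69)(0.421)² = 0.30891 kg·m².
Total I = 0.54962 + 0.30891 = 0.85854 kg·m².

0.859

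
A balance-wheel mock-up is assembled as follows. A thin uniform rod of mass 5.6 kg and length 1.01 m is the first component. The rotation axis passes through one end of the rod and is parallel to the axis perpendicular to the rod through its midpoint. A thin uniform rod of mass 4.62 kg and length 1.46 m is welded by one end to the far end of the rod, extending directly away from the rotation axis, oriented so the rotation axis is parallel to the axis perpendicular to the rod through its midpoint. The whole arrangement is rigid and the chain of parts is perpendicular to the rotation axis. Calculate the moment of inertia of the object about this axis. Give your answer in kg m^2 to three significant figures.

Thin rod: I_cm = (1/12)ML² = (1/12)(5.6)(1.01)² = 0.47605 kg m^2; centre at d = 0.505 m, so the parallel axis theorem gives I = 0.47605 + (5.6)(0.505)² = 1.9042 kg m^2.
Thin rod: I_cm = (1/12)ML² = (1/12)(4.62)(1.46)² = 0.82067 kg m^2; centre at d = 0.505 + 0.505 + 0.73 = 1.74 m, so the parallel axis theorem gives I = 0.82067 + (4.62)(1.74)² = 14.808 kg m^2.
Total I = 1.9042 + 14.808 = 16.712 kg m^2.

16.7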